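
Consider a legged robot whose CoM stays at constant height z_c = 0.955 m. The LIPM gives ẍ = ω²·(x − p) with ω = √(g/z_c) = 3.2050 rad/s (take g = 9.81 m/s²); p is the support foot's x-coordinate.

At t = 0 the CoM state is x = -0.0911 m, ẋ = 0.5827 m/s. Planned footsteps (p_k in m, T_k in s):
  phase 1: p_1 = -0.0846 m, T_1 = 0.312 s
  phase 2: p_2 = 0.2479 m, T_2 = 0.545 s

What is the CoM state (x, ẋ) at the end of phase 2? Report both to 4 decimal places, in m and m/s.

x = 0.6259, ẋ = 1.4360

phase 1: p=-0.0846, T=0.312, ωT=0.999960, cosh=1.543034, sinh=1.175139; start (x,ẋ)=(-0.091100, 0.582700) → end (x,ẋ)=(0.119022, 0.874645)
phase 2: p=0.2479, T=0.545, ωT=1.746725, cosh=2.955066, sinh=2.780722; start (x,ẋ)=(0.119022, 0.874645) → end (x,ẋ)=(0.625916, 1.436044)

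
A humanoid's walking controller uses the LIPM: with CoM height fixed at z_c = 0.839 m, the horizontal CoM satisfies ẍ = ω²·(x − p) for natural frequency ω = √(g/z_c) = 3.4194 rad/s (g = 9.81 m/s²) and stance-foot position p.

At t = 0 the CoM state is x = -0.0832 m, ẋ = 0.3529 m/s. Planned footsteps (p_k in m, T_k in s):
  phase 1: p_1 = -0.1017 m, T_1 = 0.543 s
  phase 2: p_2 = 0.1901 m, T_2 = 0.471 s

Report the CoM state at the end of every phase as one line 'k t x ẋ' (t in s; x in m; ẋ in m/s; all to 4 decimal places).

phase 1: p=-0.1017, T=0.543, ωT=1.856734, cosh=3.279487, sinh=3.123305; start (x,ẋ)=(-0.083200, 0.352900) → end (x,ẋ)=(0.281312, 1.354908)
phase 2: p=0.1901, T=0.471, ωT=1.610537, cosh=2.602640, sinh=2.402860; start (x,ẋ)=(0.281312, 1.354908) → end (x,ẋ)=(1.379605, 4.275766)

1 0.5430 0.2813 1.3549
2 1.0140 1.3796 4.2758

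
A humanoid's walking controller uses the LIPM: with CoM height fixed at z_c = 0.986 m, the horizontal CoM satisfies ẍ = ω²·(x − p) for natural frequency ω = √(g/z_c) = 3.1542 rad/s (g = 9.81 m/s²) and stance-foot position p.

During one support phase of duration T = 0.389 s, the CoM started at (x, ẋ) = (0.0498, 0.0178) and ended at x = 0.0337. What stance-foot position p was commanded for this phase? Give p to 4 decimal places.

ωT = 3.1542·0.389 = 1.226984; cosh(ωT) = 1.852051, sinh(ωT) = 1.558875
x(T) = p + (x₀−p)·cosh(ωT) + (ẋ₀/ω)·sinh(ωT) ⇒ p·(1 − cosh) = x(T) − x₀·cosh − (ẋ₀/ω)·sinh
numerator   = 0.0337 − (0.0498)·1.852051 − (0.0178/3.1542)·1.558875 = -0.067329
denominator = 1 − 1.852051 = -0.852051
p = -0.067329 / -0.852051 = 0.0790

p = 0.0790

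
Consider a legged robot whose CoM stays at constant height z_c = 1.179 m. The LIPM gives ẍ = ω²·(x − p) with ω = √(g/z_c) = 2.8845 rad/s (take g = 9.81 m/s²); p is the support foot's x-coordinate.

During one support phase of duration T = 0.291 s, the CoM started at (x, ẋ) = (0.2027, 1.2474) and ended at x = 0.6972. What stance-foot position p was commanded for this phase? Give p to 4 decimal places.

ωT = 2.8845·0.291 = 0.839390; cosh(ωT) = 1.373464, sinh(ωT) = 0.941490
x(T) = p + (x₀−p)·cosh(ωT) + (ẋ₀/ω)·sinh(ωT) ⇒ p·(1 − cosh) = x(T) − x₀·cosh − (ẋ₀/ω)·sinh
numerator   = 0.6972 − (0.2027)·1.373464 − (1.2474/2.8845)·0.941490 = 0.011652
denominator = 1 − 1.373464 = -0.373464
p = 0.011652 / -0.373464 = -0.0312

p = -0.0312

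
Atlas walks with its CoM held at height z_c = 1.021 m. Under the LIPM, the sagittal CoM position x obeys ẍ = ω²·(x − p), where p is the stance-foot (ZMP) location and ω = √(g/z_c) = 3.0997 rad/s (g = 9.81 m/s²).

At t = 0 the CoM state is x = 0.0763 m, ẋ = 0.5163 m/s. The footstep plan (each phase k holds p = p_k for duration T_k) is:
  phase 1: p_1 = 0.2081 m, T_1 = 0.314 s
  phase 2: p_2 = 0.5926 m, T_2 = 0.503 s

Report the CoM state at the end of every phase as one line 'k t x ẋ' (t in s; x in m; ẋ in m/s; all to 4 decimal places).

1 0.3140 0.1977 0.3173
2 0.8170 -0.1550 -1.9933

phase 1: p=0.2081, T=0.314, ωT=0.973306, cosh=1.512256, sinh=1.134424; start (x,ẋ)=(0.076300, 0.516300) → end (x,ẋ)=(0.197739, 0.317320)
phase 2: p=0.5926, T=0.503, ωT=1.559149, cosh=2.482544, sinh=2.272229; start (x,ẋ)=(0.197739, 0.317320) → end (x,ẋ)=(-0.155048, -1.993334)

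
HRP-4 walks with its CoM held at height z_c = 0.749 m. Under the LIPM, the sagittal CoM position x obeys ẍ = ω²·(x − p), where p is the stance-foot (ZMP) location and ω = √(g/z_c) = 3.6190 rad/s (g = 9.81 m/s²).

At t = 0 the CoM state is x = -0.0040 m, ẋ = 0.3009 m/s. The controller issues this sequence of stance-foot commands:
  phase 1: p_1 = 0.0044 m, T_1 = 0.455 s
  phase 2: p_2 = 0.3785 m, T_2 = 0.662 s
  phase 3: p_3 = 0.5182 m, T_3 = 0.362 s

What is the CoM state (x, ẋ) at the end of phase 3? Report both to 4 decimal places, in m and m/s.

x = 0.5162, ẋ = 0.1639

phase 1: p=0.0044, T=0.455, ωT=1.646645, cosh=2.691118, sinh=2.498422; start (x,ẋ)=(-0.004000, 0.300900) → end (x,ẋ)=(0.189525, 0.733806)
phase 2: p=0.3785, T=0.662, ωT=2.395778, cosh=5.533918, sinh=5.442816; start (x,ẋ)=(0.189525, 0.733806) → end (x,ẋ)=(0.436338, 0.338473)
phase 3: p=0.5182, T=0.362, ωT=1.310078, cosh=1.988131, sinh=1.718332; start (x,ẋ)=(0.436338, 0.338473) → end (x,ẋ)=(0.516158, 0.163861)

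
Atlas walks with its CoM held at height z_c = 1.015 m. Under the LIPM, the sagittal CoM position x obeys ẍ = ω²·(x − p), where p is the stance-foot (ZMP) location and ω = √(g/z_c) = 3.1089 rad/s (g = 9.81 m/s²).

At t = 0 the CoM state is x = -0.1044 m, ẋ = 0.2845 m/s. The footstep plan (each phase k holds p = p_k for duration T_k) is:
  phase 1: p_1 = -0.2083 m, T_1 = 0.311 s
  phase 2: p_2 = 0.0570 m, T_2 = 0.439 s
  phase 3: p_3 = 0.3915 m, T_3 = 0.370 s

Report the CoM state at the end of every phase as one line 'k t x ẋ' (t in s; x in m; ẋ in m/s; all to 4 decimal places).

phase 1: p=-0.2083, T=0.311, ωT=0.966868, cosh=1.504984, sinh=1.124711; start (x,ẋ)=(-0.104400, 0.284500) → end (x,ẋ)=(0.050992, 0.791466)
phase 2: p=0.0570, T=0.439, ωT=1.364807, cosh=2.085199, sinh=1.829769; start (x,ẋ)=(0.050992, 0.791466) → end (x,ẋ)=(0.510296, 1.616186)
phase 3: p=0.3915, T=0.370, ωT=1.150293, cosh=1.737831, sinh=1.421287; start (x,ẋ)=(0.510296, 1.616186) → end (x,ẋ)=(1.336814, 3.333574)

1 0.3110 0.0510 0.7915
2 0.7500 0.5103 1.6162
3 1.1200 1.3368 3.3336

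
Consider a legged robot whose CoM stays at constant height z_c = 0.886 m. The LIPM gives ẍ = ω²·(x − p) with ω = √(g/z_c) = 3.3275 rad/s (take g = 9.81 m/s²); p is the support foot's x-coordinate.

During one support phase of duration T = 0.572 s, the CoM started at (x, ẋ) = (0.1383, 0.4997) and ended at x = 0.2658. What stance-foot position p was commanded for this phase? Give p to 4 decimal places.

ωT = 3.3275·0.572 = 1.903330; cosh(ωT) = 3.428633, sinh(ωT) = 3.279562
x(T) = p + (x₀−p)·cosh(ωT) + (ẋ₀/ω)·sinh(ωT) ⇒ p·(1 − cosh) = x(T) − x₀·cosh − (ẋ₀/ω)·sinh
numerator   = 0.2658 − (0.1383)·3.428633 − (0.4997/3.3275)·3.279562 = -0.700881
denominator = 1 − 3.428633 = -2.428633
p = -0.700881 / -2.428633 = 0.2886

p = 0.2886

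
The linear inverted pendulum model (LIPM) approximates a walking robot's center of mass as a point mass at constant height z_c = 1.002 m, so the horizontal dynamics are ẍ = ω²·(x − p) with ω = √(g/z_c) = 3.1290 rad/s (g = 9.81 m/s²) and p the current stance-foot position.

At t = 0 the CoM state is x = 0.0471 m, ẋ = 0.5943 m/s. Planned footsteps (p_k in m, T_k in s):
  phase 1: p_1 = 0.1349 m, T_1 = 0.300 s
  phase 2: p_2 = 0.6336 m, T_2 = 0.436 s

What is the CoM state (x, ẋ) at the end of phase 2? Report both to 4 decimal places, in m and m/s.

x = 0.0912, ẋ = -1.2115

phase 1: p=0.1349, T=0.300, ωT=0.938700, cosh=1.473896, sinh=1.082760; start (x,ẋ)=(0.047100, 0.594300) → end (x,ẋ)=(0.211144, 0.578474)
phase 2: p=0.6336, T=0.436, ωT=1.364244, cosh=2.084169, sinh=1.828595; start (x,ẋ)=(0.211144, 0.578474) → end (x,ẋ)=(0.091191, -1.211520)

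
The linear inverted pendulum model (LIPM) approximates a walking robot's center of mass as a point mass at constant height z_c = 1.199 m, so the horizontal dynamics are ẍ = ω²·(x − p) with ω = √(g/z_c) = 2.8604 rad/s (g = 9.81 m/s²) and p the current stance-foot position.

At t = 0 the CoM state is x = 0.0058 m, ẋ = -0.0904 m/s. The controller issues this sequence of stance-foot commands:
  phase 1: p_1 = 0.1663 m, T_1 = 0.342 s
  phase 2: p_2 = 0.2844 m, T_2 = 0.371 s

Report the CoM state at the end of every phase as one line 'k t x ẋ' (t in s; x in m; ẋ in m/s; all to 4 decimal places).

phase 1: p=0.1663, T=0.342, ωT=0.978257, cosh=1.517891, sinh=1.141925; start (x,ẋ)=(0.005800, -0.090400) → end (x,ẋ)=(-0.113411, -0.661468)
phase 2: p=0.2844, T=0.371, ωT=1.061208, cosh=1.617949, sinh=1.271912; start (x,ẋ)=(-0.113411, -0.661468) → end (x,ẋ)=(-0.653368, -2.517528)

1 0.3420 -0.1134 -0.6615
2 0.7130 -0.6534 -2.5175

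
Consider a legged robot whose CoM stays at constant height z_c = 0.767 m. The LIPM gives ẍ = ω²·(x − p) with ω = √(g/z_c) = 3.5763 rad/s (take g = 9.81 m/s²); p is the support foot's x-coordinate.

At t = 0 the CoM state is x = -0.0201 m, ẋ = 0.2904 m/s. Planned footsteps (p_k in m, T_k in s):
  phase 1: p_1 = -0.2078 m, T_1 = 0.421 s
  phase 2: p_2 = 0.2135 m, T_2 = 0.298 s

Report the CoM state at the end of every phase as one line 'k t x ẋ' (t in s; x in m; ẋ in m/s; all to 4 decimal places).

phase 1: p=-0.2078, T=0.421, ωT=1.505622, cosh=2.364418, sinh=2.142539; start (x,ẋ)=(-0.020100, 0.290400) → end (x,ẋ)=(0.409978, 2.124853)
phase 2: p=0.2135, T=0.298, ωT=1.065737, cosh=1.623726, sinh=1.279253; start (x,ẋ)=(0.409978, 2.124853) → end (x,ẋ)=(1.292592, 4.349065)

1 0.4210 0.4100 2.1249
2 0.7190 1.2926 4.3491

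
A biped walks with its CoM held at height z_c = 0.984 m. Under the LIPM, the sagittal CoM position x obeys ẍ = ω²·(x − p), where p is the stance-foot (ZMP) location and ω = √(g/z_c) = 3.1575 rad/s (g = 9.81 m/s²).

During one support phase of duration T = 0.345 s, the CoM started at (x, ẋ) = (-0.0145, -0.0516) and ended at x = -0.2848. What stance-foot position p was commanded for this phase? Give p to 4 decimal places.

p = 0.3657

ωT = 3.1575·0.345 = 1.089338; cosh(ωT) = 1.654372, sinh(ωT) = 1.317932
x(T) = p + (x₀−p)·cosh(ωT) + (ẋ₀/ω)·sinh(ωT) ⇒ p·(1 − cosh) = x(T) − x₀·cosh − (ẋ₀/ω)·sinh
numerator   = -0.2848 − (-0.0145)·1.654372 − (-0.0516/3.1575)·1.317932 = -0.239274
denominator = 1 − 1.654372 = -0.654372
p = -0.239274 / -0.654372 = 0.3657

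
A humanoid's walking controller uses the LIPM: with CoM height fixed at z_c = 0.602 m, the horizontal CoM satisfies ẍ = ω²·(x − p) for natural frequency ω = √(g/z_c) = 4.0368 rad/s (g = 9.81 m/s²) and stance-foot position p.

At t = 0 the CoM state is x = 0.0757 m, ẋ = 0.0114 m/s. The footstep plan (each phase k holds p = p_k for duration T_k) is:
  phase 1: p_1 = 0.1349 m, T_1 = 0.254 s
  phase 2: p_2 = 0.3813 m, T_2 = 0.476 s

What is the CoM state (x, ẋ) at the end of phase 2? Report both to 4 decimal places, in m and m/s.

phase 1: p=0.1349, T=0.254, ωT=1.025347, cosh=1.573368, sinh=1.214696; start (x,ẋ)=(0.075700, 0.011400) → end (x,ẋ)=(0.045187, -0.272350)
phase 2: p=0.3813, T=0.476, ωT=1.921517, cosh=3.488849, sinh=3.342464; start (x,ẋ)=(0.045187, -0.272350) → end (x,ẋ)=(-1.016853, -5.485313)

x = -1.0169, ẋ = -5.4853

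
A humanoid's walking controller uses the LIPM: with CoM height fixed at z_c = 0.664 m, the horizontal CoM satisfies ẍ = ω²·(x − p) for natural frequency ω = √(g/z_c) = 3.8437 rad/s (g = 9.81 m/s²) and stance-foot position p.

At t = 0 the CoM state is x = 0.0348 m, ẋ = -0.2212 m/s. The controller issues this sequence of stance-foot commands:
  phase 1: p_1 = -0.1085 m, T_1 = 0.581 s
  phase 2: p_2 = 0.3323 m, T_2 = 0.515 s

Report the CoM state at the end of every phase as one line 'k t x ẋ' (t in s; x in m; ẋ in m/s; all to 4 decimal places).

1 0.5810 0.3023 1.4962
2 1.0960 1.6036 5.1090

phase 1: p=-0.1085, T=0.581, ωT=2.233190, cosh=4.718382, sinh=4.611196; start (x,ẋ)=(0.034800, -0.221200) → end (x,ẋ)=(0.302276, 1.496151)
phase 2: p=0.3323, T=0.515, ωT=1.979506, cosh=3.688650, sinh=3.550512; start (x,ẋ)=(0.302276, 1.496151) → end (x,ẋ)=(1.603579, 5.109031)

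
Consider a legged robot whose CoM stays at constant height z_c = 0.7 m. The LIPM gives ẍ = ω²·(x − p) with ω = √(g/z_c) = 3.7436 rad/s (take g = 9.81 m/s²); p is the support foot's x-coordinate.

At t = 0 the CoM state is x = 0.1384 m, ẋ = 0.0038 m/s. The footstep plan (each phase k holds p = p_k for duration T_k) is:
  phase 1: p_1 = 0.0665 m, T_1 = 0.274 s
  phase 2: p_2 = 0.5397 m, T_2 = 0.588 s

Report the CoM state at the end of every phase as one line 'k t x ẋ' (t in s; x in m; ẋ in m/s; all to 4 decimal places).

phase 1: p=0.0665, T=0.274, ωT=1.025746, cosh=1.573853, sinh=1.215324; start (x,ẋ)=(0.138400, 0.003800) → end (x,ẋ)=(0.180894, 0.333103)
phase 2: p=0.5397, T=0.588, ωT=2.201237, cosh=4.573424, sinh=4.462758; start (x,ẋ)=(0.180894, 0.333103) → end (x,ẋ)=(-0.704180, -4.471078)

1 0.2740 0.1809 0.3331
2 0.8620 -0.7042 -4.4711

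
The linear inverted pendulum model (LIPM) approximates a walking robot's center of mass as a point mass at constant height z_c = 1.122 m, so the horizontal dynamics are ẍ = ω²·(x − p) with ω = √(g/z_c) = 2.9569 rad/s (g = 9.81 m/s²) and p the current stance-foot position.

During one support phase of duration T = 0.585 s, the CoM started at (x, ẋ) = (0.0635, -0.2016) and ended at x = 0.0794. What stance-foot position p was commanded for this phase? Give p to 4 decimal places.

ωT = 2.9569·0.585 = 1.729786; cosh(ωT) = 2.908386, sinh(ωT) = 2.731064
x(T) = p + (x₀−p)·cosh(ωT) + (ẋ₀/ω)·sinh(ωT) ⇒ p·(1 − cosh) = x(T) − x₀·cosh − (ẋ₀/ω)·sinh
numerator   = 0.0794 − (0.0635)·2.908386 − (-0.2016/2.9569)·2.731064 = 0.080920
denominator = 1 − 2.908386 = -1.908386
p = 0.080920 / -1.908386 = -0.0424

p = -0.0424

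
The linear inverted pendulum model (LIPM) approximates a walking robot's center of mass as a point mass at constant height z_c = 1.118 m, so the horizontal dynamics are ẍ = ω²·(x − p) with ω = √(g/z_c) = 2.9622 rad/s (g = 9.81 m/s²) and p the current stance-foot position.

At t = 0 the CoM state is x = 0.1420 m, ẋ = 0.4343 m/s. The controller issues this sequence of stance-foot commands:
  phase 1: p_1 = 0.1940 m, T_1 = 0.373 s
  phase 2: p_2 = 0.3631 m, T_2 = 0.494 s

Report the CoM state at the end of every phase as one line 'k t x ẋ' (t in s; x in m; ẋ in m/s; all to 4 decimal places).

1 0.3730 0.3039 0.5205
2 0.8670 0.5876 0.8262

phase 1: p=0.1940, T=0.373, ωT=1.104901, cosh=1.675084, sinh=1.343840; start (x,ẋ)=(0.142000, 0.434300) → end (x,ẋ)=(0.303921, 0.520491)
phase 2: p=0.3631, T=0.494, ωT=1.463327, cosh=2.275887, sinh=2.044422; start (x,ẋ)=(0.303921, 0.520491) → end (x,ẋ)=(0.587644, 0.826195)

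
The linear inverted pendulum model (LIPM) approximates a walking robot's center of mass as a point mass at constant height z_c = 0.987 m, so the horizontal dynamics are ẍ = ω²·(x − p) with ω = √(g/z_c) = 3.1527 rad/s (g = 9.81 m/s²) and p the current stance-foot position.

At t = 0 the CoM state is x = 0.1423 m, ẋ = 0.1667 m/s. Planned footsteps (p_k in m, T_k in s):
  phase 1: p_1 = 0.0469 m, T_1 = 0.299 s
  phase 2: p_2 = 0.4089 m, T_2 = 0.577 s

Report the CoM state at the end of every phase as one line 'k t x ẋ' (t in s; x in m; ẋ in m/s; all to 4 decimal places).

1 0.2990 0.2455 0.5738
2 0.8760 0.4382 0.2690

phase 1: p=0.0469, T=0.299, ωT=0.942657, cosh=1.478192, sinh=1.088601; start (x,ẋ)=(0.142300, 0.166700) → end (x,ẋ)=(0.245480, 0.573831)
phase 2: p=0.4089, T=0.577, ωT=1.819108, cosh=3.164263, sinh=3.002092; start (x,ẋ)=(0.245480, 0.573831) → end (x,ẋ)=(0.438213, 0.269026)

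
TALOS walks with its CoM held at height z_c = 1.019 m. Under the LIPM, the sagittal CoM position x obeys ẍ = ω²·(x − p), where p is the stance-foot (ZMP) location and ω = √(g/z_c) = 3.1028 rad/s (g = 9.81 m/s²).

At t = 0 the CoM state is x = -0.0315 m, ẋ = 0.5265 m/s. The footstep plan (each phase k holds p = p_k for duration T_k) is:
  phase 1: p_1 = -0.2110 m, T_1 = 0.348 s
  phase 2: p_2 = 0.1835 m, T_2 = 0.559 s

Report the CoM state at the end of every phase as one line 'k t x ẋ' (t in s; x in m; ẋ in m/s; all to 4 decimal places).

phase 1: p=-0.2110, T=0.348, ωT=1.079774, cosh=1.641844, sinh=1.302172; start (x,ẋ)=(-0.031500, 0.526500) → end (x,ẋ)=(0.304671, 1.589679)
phase 2: p=0.1835, T=0.559, ωT=1.734465, cosh=2.921196, sinh=2.744701; start (x,ẋ)=(0.304671, 1.589679) → end (x,ẋ)=(1.943674, 5.675682)

1 0.3480 0.3047 1.5897
2 0.9070 1.9437 5.6757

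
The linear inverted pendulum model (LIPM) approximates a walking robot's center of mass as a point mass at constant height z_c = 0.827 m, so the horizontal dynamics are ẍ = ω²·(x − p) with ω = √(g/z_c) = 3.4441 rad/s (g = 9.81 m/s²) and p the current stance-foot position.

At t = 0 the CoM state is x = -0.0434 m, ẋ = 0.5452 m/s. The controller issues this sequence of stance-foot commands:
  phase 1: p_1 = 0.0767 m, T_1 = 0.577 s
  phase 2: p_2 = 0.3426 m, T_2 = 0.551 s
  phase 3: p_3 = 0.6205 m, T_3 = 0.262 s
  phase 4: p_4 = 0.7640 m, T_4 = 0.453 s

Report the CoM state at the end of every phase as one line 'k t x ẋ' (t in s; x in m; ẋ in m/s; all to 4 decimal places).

phase 1: p=0.0767, T=0.577, ωT=1.987246, cosh=3.716242, sinh=3.579170; start (x,ẋ)=(-0.043400, 0.545200) → end (x,ẋ)=(0.196961, 0.545620)
phase 2: p=0.3426, T=0.551, ωT=1.897699, cosh=3.410221, sinh=3.260308; start (x,ẋ)=(0.196961, 0.545620) → end (x,ẋ)=(0.362442, 0.225329)
phase 3: p=0.6205, T=0.262, ωT=0.902354, cosh=1.435507, sinh=1.029893; start (x,ẋ)=(0.362442, 0.225329) → end (x,ẋ)=(0.317436, -0.591885)
phase 4: p=0.7640, T=0.453, ωT=1.560177, cosh=2.484882, sinh=2.274783; start (x,ẋ)=(0.317436, -0.591885) → end (x,ẋ)=(-0.736591, -4.969406)

1 0.5770 0.1970 0.5456
2 1.1280 0.3624 0.2253
3 1.3900 0.3174 -0.5919
4 1.8430 -0.7366 -4.9694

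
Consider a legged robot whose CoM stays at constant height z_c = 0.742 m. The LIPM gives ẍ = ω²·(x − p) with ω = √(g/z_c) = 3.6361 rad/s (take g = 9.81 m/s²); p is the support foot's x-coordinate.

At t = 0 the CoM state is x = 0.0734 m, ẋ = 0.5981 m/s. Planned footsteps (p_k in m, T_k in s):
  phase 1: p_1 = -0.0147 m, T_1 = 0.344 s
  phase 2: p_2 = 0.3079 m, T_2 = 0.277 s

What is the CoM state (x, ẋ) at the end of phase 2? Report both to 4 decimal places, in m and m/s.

x = 1.0113, ẋ = 3.0150

phase 1: p=-0.0147, T=0.344, ωT=1.250818, cosh=1.889736, sinh=1.603465; start (x,ẋ)=(0.073400, 0.598100) → end (x,ẋ)=(0.415539, 1.643905)
phase 2: p=0.3079, T=0.277, ωT=1.007200, cosh=1.551582, sinh=1.186341; start (x,ẋ)=(0.415539, 1.643905) → end (x,ẋ)=(1.011263, 3.014970)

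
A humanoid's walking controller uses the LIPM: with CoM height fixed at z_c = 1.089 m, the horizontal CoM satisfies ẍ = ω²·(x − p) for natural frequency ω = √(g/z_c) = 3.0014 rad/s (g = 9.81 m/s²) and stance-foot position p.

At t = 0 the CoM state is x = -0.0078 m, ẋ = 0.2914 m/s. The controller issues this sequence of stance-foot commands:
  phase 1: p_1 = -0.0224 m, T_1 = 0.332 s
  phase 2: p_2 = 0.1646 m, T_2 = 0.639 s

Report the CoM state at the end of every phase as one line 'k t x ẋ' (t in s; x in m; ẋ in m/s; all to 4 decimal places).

phase 1: p=-0.0224, T=0.332, ωT=0.996465, cosh=1.538936, sinh=1.169753; start (x,ẋ)=(-0.007800, 0.291400) → end (x,ẋ)=(0.113638, 0.499705)
phase 2: p=0.1646, T=0.639, ωT=1.917895, cosh=3.476764, sinh=3.329848; start (x,ẋ)=(0.113638, 0.499705) → end (x,ẋ)=(0.541804, 1.228027)

1 0.3320 0.1136 0.4997
2 0.9710 0.5418 1.2280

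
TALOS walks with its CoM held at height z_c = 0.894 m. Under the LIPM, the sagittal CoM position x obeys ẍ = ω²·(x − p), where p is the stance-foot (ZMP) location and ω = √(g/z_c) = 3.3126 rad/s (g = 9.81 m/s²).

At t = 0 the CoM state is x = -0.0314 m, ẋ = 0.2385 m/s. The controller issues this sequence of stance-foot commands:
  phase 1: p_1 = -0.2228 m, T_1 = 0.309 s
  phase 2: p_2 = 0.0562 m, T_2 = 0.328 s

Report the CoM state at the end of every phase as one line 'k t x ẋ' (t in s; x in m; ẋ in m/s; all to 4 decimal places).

phase 1: p=-0.2228, T=0.309, ωT=1.023593, cosh=1.571240, sinh=1.211938; start (x,ẋ)=(-0.031400, 0.238500) → end (x,ẋ)=(0.165192, 1.143148)
phase 2: p=0.0562, T=0.328, ωT=1.086533, cosh=1.650682, sinh=1.313298; start (x,ẋ)=(0.165192, 1.143148) → end (x,ẋ)=(0.689318, 2.361136)

1 0.3090 0.1652 1.1431
2 0.6370 0.6893 2.3611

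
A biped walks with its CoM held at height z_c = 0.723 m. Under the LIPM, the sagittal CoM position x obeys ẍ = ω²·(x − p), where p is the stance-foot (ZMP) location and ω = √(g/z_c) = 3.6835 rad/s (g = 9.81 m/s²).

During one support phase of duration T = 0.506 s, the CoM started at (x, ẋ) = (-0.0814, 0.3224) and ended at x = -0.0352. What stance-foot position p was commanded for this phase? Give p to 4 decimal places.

ωT = 3.6835·0.506 = 1.863851; cosh(ωT) = 3.301798, sinh(ωT) = 3.146724
x(T) = p + (x₀−p)·cosh(ωT) + (ẋ₀/ω)·sinh(ωT) ⇒ p·(1 − cosh) = x(T) − x₀·cosh − (ẋ₀/ω)·sinh
numerator   = -0.0352 − (-0.0814)·3.301798 − (0.3224/3.6835)·3.146724 = -0.041852
denominator = 1 − 3.301798 = -2.301798
p = -0.041852 / -2.301798 = 0.0182

p = 0.0182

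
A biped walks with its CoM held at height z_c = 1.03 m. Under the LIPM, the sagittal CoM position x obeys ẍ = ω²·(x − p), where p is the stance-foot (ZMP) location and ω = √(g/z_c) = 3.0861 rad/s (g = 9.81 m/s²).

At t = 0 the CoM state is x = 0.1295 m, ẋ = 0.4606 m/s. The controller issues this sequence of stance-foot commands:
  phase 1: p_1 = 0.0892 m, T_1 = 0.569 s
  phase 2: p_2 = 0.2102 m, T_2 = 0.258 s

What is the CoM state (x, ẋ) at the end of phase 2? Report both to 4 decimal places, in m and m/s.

x = 1.2610, ẋ = 3.4375

phase 1: p=0.0892, T=0.569, ωT=1.755991, cosh=2.980959, sinh=2.808223; start (x,ẋ)=(0.129500, 0.460600) → end (x,ẋ)=(0.628459, 1.722288)
phase 2: p=0.2102, T=0.258, ωT=0.796214, cosh=1.334082, sinh=0.883049; start (x,ẋ)=(0.628459, 1.722288) → end (x,ẋ)=(1.261003, 3.437504)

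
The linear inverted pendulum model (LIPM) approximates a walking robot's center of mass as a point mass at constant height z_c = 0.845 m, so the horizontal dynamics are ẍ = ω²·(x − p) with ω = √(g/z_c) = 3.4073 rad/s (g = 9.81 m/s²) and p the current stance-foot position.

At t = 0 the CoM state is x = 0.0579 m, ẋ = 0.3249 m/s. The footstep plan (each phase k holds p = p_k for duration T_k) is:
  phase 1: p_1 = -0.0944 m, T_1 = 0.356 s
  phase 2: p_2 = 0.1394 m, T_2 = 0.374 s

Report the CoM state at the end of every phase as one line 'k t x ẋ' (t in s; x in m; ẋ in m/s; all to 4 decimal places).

phase 1: p=-0.0944, T=0.356, ωT=1.212999, cosh=1.830430, sinh=1.533126; start (x,ẋ)=(0.057900, 0.324900) → end (x,ẋ)=(0.330564, 1.390295)
phase 2: p=0.1394, T=0.374, ωT=1.274330, cosh=1.927962, sinh=1.648344; start (x,ẋ)=(0.330564, 1.390295) → end (x,ẋ)=(1.180538, 3.754090)

1 0.3560 0.3306 1.3903
2 0.7300 1.1805 3.7541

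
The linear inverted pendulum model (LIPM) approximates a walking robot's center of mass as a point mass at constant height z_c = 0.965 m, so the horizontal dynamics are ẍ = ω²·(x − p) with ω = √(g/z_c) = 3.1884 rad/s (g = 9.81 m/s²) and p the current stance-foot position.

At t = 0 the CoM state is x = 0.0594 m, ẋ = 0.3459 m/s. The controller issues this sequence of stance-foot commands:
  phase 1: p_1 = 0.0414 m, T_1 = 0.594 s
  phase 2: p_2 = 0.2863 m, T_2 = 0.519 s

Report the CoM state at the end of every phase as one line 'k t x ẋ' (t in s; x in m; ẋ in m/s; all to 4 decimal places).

phase 1: p=0.0414, T=0.594, ωT=1.893910, cosh=3.397890, sinh=3.247408; start (x,ẋ)=(0.059400, 0.345900) → end (x,ẋ)=(0.454864, 1.361703)
phase 2: p=0.2863, T=0.519, ωT=1.654780, cosh=2.711530, sinh=2.520396; start (x,ẋ)=(0.454864, 1.361703) → end (x,ẋ)=(1.819777, 5.046882)

1 0.5940 0.4549 1.3617
2 1.1130 1.8198 5.0469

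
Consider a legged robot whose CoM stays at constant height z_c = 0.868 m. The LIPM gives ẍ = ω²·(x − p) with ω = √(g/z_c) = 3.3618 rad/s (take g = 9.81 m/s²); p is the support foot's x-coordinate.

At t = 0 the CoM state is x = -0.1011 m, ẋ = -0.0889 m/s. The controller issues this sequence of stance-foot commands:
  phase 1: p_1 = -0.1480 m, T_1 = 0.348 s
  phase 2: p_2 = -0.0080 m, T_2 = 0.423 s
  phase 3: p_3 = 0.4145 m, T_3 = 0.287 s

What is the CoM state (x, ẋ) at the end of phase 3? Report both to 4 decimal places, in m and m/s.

x = -0.6289, ẋ = -2.9301

phase 1: p=-0.1480, T=0.348, ωT=1.169906, cosh=1.766044, sinh=1.455648; start (x,ẋ)=(-0.101100, -0.088900) → end (x,ẋ)=(-0.103666, 0.072508)
phase 2: p=-0.0080, T=0.423, ωT=1.422041, cosh=2.193398, sinh=1.952177; start (x,ẋ)=(-0.103666, 0.072508) → end (x,ẋ)=(-0.175728, -0.468799)
phase 3: p=0.4145, T=0.287, ωT=0.964837, cosh=1.502702, sinh=1.121657; start (x,ẋ)=(-0.175728, -0.468799) → end (x,ẋ)=(-0.628851, -2.930090)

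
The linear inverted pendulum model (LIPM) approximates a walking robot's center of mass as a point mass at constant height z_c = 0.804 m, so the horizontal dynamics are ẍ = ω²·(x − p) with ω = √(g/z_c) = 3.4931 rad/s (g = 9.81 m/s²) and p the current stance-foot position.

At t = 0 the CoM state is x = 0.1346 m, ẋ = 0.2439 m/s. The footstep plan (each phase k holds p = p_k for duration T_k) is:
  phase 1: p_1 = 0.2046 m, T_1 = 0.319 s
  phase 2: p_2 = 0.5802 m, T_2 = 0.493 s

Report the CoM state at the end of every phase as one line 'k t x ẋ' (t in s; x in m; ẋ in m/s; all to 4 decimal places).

phase 1: p=0.2046, T=0.319, ωT=1.114299, cosh=1.687788, sinh=1.359643; start (x,ẋ)=(0.134600, 0.243900) → end (x,ẋ)=(0.181390, 0.079196)
phase 2: p=0.5802, T=0.493, ωT=1.722098, cosh=2.887475, sinh=2.708784; start (x,ẋ)=(0.181390, 0.079196) → end (x,ẋ)=(-0.509941, -3.544889)

1 0.3190 0.1814 0.0792
2 0.8120 -0.5099 -3.5449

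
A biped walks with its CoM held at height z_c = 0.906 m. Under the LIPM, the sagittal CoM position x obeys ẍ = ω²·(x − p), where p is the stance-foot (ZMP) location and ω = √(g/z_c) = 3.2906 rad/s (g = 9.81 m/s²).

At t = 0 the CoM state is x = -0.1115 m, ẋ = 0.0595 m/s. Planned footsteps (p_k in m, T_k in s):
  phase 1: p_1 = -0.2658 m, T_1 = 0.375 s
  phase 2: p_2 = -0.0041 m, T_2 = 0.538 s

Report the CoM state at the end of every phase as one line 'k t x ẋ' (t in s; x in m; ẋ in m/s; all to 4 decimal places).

1 0.3750 0.0501 0.9089
2 0.9130 0.9472 3.2548

phase 1: p=-0.2658, T=0.375, ωT=1.233975, cosh=1.862995, sinh=1.571861; start (x,ẋ)=(-0.111500, 0.059500) → end (x,ẋ)=(0.050082, 0.908944)
phase 2: p=-0.0041, T=0.538, ωT=1.770343, cosh=3.021570, sinh=2.851296; start (x,ẋ)=(0.050082, 0.908944) → end (x,ẋ)=(0.947213, 3.254802)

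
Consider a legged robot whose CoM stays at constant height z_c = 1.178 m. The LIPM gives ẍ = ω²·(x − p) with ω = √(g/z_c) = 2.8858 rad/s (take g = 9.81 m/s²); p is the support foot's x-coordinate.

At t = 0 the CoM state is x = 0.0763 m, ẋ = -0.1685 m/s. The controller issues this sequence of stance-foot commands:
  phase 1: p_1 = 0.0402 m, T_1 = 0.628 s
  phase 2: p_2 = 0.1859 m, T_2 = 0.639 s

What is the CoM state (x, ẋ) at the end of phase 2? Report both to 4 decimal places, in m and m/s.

phase 1: p=0.0402, T=0.628, ωT=1.812282, cosh=3.143845, sinh=2.980564; start (x,ẋ)=(0.076300, -0.168500) → end (x,ẋ)=(-0.020340, -0.219231)
phase 2: p=0.1859, T=0.639, ωT=1.844026, cosh=3.240060, sinh=3.081881; start (x,ẋ)=(-0.020340, -0.219231) → end (x,ẋ)=(-0.716458, -2.544559)

x = -0.7165, ẋ = -2.5446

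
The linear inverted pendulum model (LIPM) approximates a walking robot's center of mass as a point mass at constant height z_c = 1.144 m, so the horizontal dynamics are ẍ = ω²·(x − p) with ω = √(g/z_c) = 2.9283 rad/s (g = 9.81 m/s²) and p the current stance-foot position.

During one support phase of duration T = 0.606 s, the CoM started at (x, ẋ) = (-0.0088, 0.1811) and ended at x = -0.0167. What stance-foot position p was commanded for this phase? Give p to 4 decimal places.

ωT = 2.9283·0.606 = 1.774550; cosh(ωT) = 3.033593, sinh(ωT) = 2.864033
x(T) = p + (x₀−p)·cosh(ωT) + (ẋ₀/ω)·sinh(ωT) ⇒ p·(1 − cosh) = x(T) − x₀·cosh − (ẋ₀/ω)·sinh
numerator   = -0.0167 − (-0.0088)·3.033593 − (0.1811/2.9283)·2.864033 = -0.167130
denominator = 1 − 3.033593 = -2.033593
p = -0.167130 / -2.033593 = 0.0822

p = 0.0822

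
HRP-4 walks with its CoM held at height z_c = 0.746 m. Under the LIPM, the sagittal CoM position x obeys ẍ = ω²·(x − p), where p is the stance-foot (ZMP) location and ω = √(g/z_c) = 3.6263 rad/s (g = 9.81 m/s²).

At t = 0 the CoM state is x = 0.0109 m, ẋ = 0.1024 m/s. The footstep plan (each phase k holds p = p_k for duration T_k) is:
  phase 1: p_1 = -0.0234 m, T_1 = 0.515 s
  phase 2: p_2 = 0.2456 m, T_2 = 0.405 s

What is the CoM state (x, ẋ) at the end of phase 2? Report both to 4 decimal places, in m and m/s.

phase 1: p=-0.0234, T=0.515, ωT=1.867545, cosh=3.313443, sinh=3.158941; start (x,ẋ)=(0.010900, 0.102400) → end (x,ẋ)=(0.179454, 0.732212)
phase 2: p=0.2456, T=0.405, ωT=1.468652, cosh=2.286805, sinh=2.056569; start (x,ẋ)=(0.179454, 0.732212) → end (x,ẋ)=(0.509593, 1.181125)

x = 0.5096, ẋ = 1.1811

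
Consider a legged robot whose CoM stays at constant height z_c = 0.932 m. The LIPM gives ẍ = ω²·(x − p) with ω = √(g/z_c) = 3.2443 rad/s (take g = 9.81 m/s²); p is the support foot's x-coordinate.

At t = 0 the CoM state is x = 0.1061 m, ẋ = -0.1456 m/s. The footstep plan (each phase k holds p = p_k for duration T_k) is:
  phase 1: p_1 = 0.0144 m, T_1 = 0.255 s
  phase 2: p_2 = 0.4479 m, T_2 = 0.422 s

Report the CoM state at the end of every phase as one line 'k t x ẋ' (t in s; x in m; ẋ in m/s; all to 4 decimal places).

phase 1: p=0.0144, T=0.255, ωT=0.827296, cosh=1.362178, sinh=0.924949; start (x,ẋ)=(0.106100, -0.145600) → end (x,ẋ)=(0.097801, 0.076841)
phase 2: p=0.4479, T=0.422, ωT=1.369095, cosh=2.093063, sinh=1.838726; start (x,ẋ)=(0.097801, 0.076841) → end (x,ẋ)=(-0.241329, -1.927638)

1 0.2550 0.0978 0.0768
2 0.6770 -0.2413 -1.9276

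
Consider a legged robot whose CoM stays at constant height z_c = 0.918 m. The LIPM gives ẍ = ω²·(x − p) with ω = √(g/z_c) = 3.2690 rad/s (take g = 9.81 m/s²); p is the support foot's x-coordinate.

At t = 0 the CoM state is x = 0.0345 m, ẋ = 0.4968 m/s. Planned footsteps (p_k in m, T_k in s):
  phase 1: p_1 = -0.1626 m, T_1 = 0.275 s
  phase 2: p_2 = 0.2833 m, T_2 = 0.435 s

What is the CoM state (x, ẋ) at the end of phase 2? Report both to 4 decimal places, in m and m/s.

phase 1: p=-0.1626, T=0.275, ωT=0.898975, cosh=1.432035, sinh=1.025048; start (x,ẋ)=(0.034500, 0.496800) → end (x,ẋ)=(0.275434, 1.371894)
phase 2: p=0.2833, T=0.435, ωT=1.422015, cosh=2.193346, sinh=1.952119; start (x,ẋ)=(0.275434, 1.371894) → end (x,ẋ)=(1.085288, 2.958841)

x = 1.0853, ẋ = 2.9588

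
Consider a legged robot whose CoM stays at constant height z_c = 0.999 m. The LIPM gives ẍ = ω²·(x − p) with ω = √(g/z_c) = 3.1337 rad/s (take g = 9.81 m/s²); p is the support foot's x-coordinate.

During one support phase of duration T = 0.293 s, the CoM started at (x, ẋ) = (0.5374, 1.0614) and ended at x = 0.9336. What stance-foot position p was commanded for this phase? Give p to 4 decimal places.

p = 0.4497

ωT = 3.1337·0.293 = 0.918174; cosh(ωT) = 1.451980, sinh(ωT) = 1.052733
x(T) = p + (x₀−p)·cosh(ωT) + (ẋ₀/ω)·sinh(ωT) ⇒ p·(1 − cosh) = x(T) − x₀·cosh − (ẋ₀/ω)·sinh
numerator   = 0.9336 − (0.5374)·1.451980 − (1.0614/3.1337)·1.052733 = -0.203260
denominator = 1 − 1.451980 = -0.451980
p = -0.203260 / -0.451980 = 0.4497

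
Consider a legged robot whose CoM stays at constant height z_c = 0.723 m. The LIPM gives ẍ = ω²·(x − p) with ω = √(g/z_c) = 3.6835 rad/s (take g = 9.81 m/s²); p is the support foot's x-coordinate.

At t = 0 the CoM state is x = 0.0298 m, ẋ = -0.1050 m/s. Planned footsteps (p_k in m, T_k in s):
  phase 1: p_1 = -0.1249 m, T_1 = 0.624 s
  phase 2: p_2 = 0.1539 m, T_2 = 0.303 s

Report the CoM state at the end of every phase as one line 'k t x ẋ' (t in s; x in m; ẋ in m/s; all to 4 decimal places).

phase 1: p=-0.1249, T=0.624, ωT=2.298504, cosh=5.029841, sinh=4.929432; start (x,ẋ)=(0.029800, -0.105000) → end (x,ẋ)=(0.512700, 2.280841)
phase 2: p=0.1539, T=0.303, ωT=1.116100, cosh=1.690240, sinh=1.362686; start (x,ẋ)=(0.512700, 2.280841) → end (x,ẋ)=(1.604141, 5.656152)

1 0.6240 0.5127 2.2808
2 0.9270 1.6041 5.6562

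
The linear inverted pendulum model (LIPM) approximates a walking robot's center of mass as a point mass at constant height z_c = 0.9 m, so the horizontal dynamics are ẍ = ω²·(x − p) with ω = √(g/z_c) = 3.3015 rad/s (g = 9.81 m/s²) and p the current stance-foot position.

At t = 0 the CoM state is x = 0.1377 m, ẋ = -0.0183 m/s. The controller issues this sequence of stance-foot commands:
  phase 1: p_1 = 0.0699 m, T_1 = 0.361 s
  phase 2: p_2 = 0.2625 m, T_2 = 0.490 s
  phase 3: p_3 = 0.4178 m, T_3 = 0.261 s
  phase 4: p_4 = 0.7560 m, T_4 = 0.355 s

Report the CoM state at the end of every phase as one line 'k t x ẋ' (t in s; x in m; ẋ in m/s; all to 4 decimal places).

phase 1: p=0.0699, T=0.361, ωT=1.191841, cosh=1.798401, sinh=1.494739; start (x,ẋ)=(0.137700, -0.018300) → end (x,ẋ)=(0.183546, 0.301674)
phase 2: p=0.2625, T=0.490, ωT=1.617735, cosh=2.620003, sinh=2.421655; start (x,ẋ)=(0.183546, 0.301674) → end (x,ẋ)=(0.276920, 0.159145)
phase 3: p=0.4178, T=0.261, ωT=0.861692, cosh=1.394804, sinh=0.972357; start (x,ẋ)=(0.276920, 0.159145) → end (x,ẋ)=(0.268171, -0.230283)
phase 4: p=0.7560, T=0.355, ωT=1.172032, cosh=1.769142, sinh=1.459406; start (x,ẋ)=(0.268171, -0.230283) → end (x,ẋ)=(-0.208834, -2.757875)

1 0.3610 0.1835 0.3017
2 0.8510 0.2769 0.1591
3 1.1120 0.2682 -0.2303
4 1.4670 -0.2088 -2.7579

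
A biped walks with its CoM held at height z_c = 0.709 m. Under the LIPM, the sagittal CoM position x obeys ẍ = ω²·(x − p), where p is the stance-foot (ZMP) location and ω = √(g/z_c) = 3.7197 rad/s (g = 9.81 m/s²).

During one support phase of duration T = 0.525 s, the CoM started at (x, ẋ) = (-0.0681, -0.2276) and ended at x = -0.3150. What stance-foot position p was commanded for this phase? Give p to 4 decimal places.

p = -0.0544

ωT = 3.7197·0.525 = 1.952843; cosh(ωT) = 3.595283, sinh(ωT) = 3.453412
x(T) = p + (x₀−p)·cosh(ωT) + (ẋ₀/ω)·sinh(ωT) ⇒ p·(1 − cosh) = x(T) − x₀·cosh − (ẋ₀/ω)·sinh
numerator   = -0.3150 − (-0.0681)·3.595283 − (-0.2276/3.7197)·3.453412 = 0.141145
denominator = 1 − 3.595283 = -2.595283
p = 0.141145 / -2.595283 = -0.0544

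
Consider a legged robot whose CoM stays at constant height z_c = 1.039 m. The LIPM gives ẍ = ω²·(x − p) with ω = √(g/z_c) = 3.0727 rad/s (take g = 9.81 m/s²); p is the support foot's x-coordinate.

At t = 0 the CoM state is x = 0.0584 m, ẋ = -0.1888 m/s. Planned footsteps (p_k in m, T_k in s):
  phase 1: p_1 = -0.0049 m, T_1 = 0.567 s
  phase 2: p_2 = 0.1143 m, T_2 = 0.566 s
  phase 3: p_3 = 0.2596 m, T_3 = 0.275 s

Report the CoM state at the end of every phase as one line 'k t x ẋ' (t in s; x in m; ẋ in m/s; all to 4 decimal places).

phase 1: p=-0.0049, T=0.567, ωT=1.742221, cosh=2.942571, sinh=2.767440; start (x,ẋ)=(0.058400, -0.188800) → end (x,ẋ)=(0.011321, -0.017285)
phase 2: p=0.1143, T=0.566, ωT=1.739148, cosh=2.934081, sinh=2.758411; start (x,ẋ)=(0.011321, -0.017285) → end (x,ẋ)=(-0.203365, -0.923540)
phase 3: p=0.2596, T=0.275, ωT=0.844993, cosh=1.378760, sinh=0.949200; start (x,ẋ)=(-0.203365, -0.923540) → end (x,ẋ)=(-0.664012, -2.623627)

1 0.5670 0.0113 -0.0173
2 1.1330 -0.2034 -0.9235
3 1.4080 -0.6640 -2.6236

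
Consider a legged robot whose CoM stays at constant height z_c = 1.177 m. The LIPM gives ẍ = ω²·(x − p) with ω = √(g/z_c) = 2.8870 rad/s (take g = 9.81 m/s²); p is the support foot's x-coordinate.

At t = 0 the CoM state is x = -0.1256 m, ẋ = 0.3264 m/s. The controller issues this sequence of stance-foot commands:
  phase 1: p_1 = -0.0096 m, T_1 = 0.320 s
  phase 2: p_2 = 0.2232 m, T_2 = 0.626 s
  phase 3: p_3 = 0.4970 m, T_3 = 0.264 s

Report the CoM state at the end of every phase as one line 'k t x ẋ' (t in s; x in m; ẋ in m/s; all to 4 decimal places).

1 0.3200 -0.0588 0.1206
2 0.9460 -0.5352 -2.0363
3 1.2100 -1.4410 -5.1546

phase 1: p=-0.0096, T=0.320, ωT=0.923840, cosh=1.457968, sinh=1.060976; start (x,ẋ)=(-0.125600, 0.326400) → end (x,ẋ)=(-0.058772, 0.120568)
phase 2: p=0.2232, T=0.626, ωT=1.807262, cosh=3.128921, sinh=2.964819; start (x,ẋ)=(-0.058772, 0.120568) → end (x,ẋ)=(-0.535250, -2.036270)
phase 3: p=0.4970, T=0.264, ωT=0.762168, cosh=1.304785, sinh=0.838132; start (x,ẋ)=(-0.535250, -2.036270) → end (x,ẋ)=(-1.441018, -5.154615)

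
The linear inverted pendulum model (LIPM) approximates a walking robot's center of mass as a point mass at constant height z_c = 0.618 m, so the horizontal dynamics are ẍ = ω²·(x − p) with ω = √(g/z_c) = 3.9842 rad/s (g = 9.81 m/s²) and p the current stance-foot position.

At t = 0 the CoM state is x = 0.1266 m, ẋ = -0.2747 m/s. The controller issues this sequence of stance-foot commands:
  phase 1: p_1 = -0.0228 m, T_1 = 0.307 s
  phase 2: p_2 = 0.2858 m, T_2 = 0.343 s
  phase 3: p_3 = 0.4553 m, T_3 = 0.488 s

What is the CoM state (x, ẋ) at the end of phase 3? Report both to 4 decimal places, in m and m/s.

phase 1: p=-0.0228, T=0.307, ωT=1.223149, cosh=1.846087, sinh=1.551785; start (x,ẋ)=(0.126600, -0.274700) → end (x,ẋ)=(0.146014, 0.416564)
phase 2: p=0.2858, T=0.343, ωT=1.366581, cosh=2.088447, sinh=1.833470; start (x,ẋ)=(0.146014, 0.416564) → end (x,ẋ)=(0.185561, -0.151153)
phase 3: p=0.4553, T=0.488, ωT=1.944290, cosh=3.565877, sinh=3.422788; start (x,ẋ)=(0.185561, -0.151153) → end (x,ẋ)=(-0.636412, -4.217450)

x = -0.6364, ẋ = -4.2175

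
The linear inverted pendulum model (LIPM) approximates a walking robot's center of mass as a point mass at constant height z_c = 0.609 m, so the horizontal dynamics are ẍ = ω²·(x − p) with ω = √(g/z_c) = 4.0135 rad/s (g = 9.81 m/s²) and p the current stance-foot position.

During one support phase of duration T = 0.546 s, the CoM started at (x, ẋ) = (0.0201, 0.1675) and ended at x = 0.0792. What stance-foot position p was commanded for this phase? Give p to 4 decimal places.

p = 0.0556

ωT = 4.0135·0.546 = 2.191371; cosh(ωT) = 4.529618, sinh(ωT) = 4.417854
x(T) = p + (x₀−p)·cosh(ωT) + (ẋ₀/ω)·sinh(ωT) ⇒ p·(1 − cosh) = x(T) − x₀·cosh − (ẋ₀/ω)·sinh
numerator   = 0.0792 − (0.0201)·4.529618 − (0.1675/4.0135)·4.417854 = -0.196221
denominator = 1 − 4.529618 = -3.529618
p = -0.196221 / -3.529618 = 0.0556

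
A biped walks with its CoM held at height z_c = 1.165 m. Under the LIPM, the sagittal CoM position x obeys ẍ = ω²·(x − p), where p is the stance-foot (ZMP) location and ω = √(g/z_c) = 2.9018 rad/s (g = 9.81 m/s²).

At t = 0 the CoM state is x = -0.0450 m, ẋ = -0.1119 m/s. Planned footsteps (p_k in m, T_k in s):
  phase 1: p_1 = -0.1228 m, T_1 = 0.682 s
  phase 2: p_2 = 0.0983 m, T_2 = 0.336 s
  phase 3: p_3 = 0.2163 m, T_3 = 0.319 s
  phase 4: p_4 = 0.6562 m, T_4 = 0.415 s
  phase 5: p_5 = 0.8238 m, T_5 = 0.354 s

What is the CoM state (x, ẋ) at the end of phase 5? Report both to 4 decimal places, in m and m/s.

x = -0.9463, ẋ = -4.8012

phase 1: p=-0.1228, T=0.682, ωT=1.979028, cosh=3.686954, sinh=3.548750; start (x,ẋ)=(-0.045000, -0.111900) → end (x,ẋ)=(0.027197, 0.388596)
phase 2: p=0.0983, T=0.336, ωT=0.975005, cosh=1.514185, sinh=1.136995; start (x,ẋ)=(0.027197, 0.388596) → end (x,ẋ)=(0.142898, 0.353814)
phase 3: p=0.2163, T=0.319, ωT=0.925674, cosh=1.459917, sinh=1.063652; start (x,ẋ)=(0.142898, 0.353814) → end (x,ẋ)=(0.238830, 0.289984)
phase 4: p=0.6562, T=0.415, ωT=1.204247, cosh=1.817083, sinh=1.517165; start (x,ẋ)=(0.238830, 0.289984) → end (x,ẋ)=(0.049418, -1.310551)
phase 5: p=0.8238, T=0.354, ωT=1.027237, cosh=1.575666, sinh=1.217672; start (x,ẋ)=(0.049418, -1.310551) → end (x,ẋ)=(-0.946309, -4.801223)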